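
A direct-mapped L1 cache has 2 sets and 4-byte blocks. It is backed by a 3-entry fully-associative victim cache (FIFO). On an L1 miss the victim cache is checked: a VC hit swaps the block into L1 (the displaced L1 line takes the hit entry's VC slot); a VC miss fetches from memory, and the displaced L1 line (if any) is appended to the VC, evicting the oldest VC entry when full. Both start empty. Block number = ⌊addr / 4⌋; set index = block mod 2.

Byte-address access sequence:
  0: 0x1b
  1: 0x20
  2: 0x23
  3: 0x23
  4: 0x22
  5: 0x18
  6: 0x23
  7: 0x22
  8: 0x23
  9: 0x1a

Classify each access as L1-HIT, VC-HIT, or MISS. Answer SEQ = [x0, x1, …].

SEQ = [MISS, MISS, L1-HIT, L1-HIT, L1-HIT, VC-HIT, VC-HIT, L1-HIT, L1-HIT, VC-HIT]

0: 0x1b (blk 6, set 0) → MISS  vc=[]
1: 0x20 (blk 8, set 0) → MISS  vc=[6]
2: 0x23 (blk 8, set 0) → L1-HIT  vc=[6]
3: 0x23 (blk 8, set 0) → L1-HIT  vc=[6]
4: 0x22 (blk 8, set 0) → L1-HIT  vc=[6]
5: 0x18 (blk 6, set 0) → VC-HIT  vc=[8]
6: 0x23 (blk 8, set 0) → VC-HIT  vc=[6]
7: 0x22 (blk 8, set 0) → L1-HIT  vc=[6]
8: 0x23 (blk 8, set 0) → L1-HIT  vc=[6]
9: 0x1a (blk 6, set 0) → VC-HIT  vc=[8]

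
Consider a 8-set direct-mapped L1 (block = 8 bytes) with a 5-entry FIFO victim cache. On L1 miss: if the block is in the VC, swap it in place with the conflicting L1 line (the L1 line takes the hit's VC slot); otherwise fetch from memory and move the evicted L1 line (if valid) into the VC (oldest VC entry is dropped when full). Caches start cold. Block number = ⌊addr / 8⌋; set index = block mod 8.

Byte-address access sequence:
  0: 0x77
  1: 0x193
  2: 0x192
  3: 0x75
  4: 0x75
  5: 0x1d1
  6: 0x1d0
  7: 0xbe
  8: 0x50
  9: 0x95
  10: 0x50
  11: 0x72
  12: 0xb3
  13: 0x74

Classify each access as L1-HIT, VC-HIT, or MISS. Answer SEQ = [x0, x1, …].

SEQ = [MISS, MISS, L1-HIT, L1-HIT, L1-HIT, MISS, L1-HIT, MISS, MISS, MISS, VC-HIT, L1-HIT, MISS, VC-HIT]

0: 0x77 (blk 14, set 6) → MISS  vc=[]
1: 0x193 (blk 50, set 2) → MISS  vc=[]
2: 0x192 (blk 50, set 2) → L1-HIT  vc=[]
3: 0x75 (blk 14, set 6) → L1-HIT  vc=[]
4: 0x75 (blk 14, set 6) → L1-HIT  vc=[]
5: 0x1d1 (blk 58, set 2) → MISS  vc=[50]
6: 0x1d0 (blk 58, set 2) → L1-HIT  vc=[50]
7: 0xbe (blk 23, set 7) → MISS  vc=[50]
8: 0x50 (blk 10, set 2) → MISS  vc=[50, 58]
9: 0x95 (blk 18, set 2) → MISS  vc=[50, 58, 10]
10: 0x50 (blk 10, set 2) → VC-HIT  vc=[50, 58, 18]
11: 0x72 (blk 14, set 6) → L1-HIT  vc=[50, 58, 18]
12: 0xb3 (blk 22, set 6) → MISS  vc=[50, 58, 18, 14]
13: 0x74 (blk 14, set 6) → VC-HIT  vc=[50, 58, 18, 22]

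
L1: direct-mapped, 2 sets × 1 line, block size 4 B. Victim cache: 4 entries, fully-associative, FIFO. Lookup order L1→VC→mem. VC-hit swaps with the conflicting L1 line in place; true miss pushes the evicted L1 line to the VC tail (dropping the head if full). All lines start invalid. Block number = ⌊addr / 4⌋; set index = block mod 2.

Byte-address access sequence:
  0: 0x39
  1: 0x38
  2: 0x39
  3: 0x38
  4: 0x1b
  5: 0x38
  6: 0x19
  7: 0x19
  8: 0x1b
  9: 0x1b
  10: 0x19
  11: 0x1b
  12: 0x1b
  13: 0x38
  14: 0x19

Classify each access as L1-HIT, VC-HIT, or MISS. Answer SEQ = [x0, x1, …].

0: 0x39 (blk 14, set 0) → MISS  vc=[]
1: 0x38 (blk 14, set 0) → L1-HIT  vc=[]
2: 0x39 (blk 14, set 0) → L1-HIT  vc=[]
3: 0x38 (blk 14, set 0) → L1-HIT  vc=[]
4: 0x1b (blk 6, set 0) → MISS  vc=[14]
5: 0x38 (blk 14, set 0) → VC-HIT  vc=[6]
6: 0x19 (blk 6, set 0) → VC-HIT  vc=[14]
7: 0x19 (blk 6, set 0) → L1-HIT  vc=[14]
8: 0x1b (blk 6, set 0) → L1-HIT  vc=[14]
9: 0x1b (blk 6, set 0) → L1-HIT  vc=[14]
10: 0x19 (blk 6, set 0) → L1-HIT  vc=[14]
11: 0x1b (blk 6, set 0) → L1-HIT  vc=[14]
12: 0x1b (blk 6, set 0) → L1-HIT  vc=[14]
13: 0x38 (blk 14, set 0) → VC-HIT  vc=[6]
14: 0x19 (blk 6, set 0) → VC-HIT  vc=[14]

SEQ = [MISS, L1-HIT, L1-HIT, L1-HIT, MISS, VC-HIT, VC-HIT, L1-HIT, L1-HIT, L1-HIT, L1-HIT, L1-HIT, L1-HIT, VC-HIT, VC-HIT]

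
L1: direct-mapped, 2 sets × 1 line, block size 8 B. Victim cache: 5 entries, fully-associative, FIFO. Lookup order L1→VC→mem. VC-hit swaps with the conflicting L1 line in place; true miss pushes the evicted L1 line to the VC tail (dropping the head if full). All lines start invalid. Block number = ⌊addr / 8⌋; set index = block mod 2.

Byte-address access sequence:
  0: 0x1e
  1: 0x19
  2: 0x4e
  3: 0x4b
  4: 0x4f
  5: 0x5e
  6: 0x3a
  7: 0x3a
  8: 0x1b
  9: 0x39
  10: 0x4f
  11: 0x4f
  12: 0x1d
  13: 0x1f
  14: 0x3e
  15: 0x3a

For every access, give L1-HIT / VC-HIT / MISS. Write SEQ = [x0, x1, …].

SEQ = [MISS, L1-HIT, MISS, L1-HIT, L1-HIT, MISS, MISS, L1-HIT, VC-HIT, VC-HIT, VC-HIT, L1-HIT, VC-HIT, L1-HIT, VC-HIT, L1-HIT]

#0 0x1e→b3/s1 MISS; vc=[]
#1 0x19→b3/s1 L1-HIT; vc=[]
#2 0x4e→b9/s1 MISS; vc=[3]
#3 0x4b→b9/s1 L1-HIT; vc=[3]
#4 0x4f→b9/s1 L1-HIT; vc=[3]
#5 0x5e→b11/s1 MISS; vc=[3,9]
#6 0x3a→b7/s1 MISS; vc=[3,9,11]
#7 0x3a→b7/s1 L1-HIT; vc=[3,9,11]
#8 0x1b→b3/s1 VC-HIT; vc=[7,9,11]
#9 0x39→b7/s1 VC-HIT; vc=[3,9,11]
#10 0x4f→b9/s1 VC-HIT; vc=[3,7,11]
#11 0x4f→b9/s1 L1-HIT; vc=[3,7,11]
#12 0x1d→b3/s1 VC-HIT; vc=[9,7,11]
#13 0x1f→b3/s1 L1-HIT; vc=[9,7,11]
#14 0x3e→b7/s1 VC-HIT; vc=[9,3,11]
#15 0x3a→b7/s1 L1-HIT; vc=[9,3,11]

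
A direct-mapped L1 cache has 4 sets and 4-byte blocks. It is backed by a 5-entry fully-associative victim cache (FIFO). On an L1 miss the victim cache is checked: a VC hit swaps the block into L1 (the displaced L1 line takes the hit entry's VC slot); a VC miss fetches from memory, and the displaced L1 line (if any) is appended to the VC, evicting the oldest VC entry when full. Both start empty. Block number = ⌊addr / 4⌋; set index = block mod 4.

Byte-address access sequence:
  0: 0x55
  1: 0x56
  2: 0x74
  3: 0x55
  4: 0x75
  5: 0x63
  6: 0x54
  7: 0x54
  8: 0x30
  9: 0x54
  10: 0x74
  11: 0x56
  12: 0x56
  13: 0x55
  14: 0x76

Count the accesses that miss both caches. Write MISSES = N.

MISSES = 4

0: 0x55 (blk 21, set 1) → MISS  vc=[]
1: 0x56 (blk 21, set 1) → L1-HIT  vc=[]
2: 0x74 (blk 29, set 1) → MISS  vc=[21]
3: 0x55 (blk 21, set 1) → VC-HIT  vc=[29]
4: 0x75 (blk 29, set 1) → VC-HIT  vc=[21]
5: 0x63 (blk 24, set 0) → MISS  vc=[21]
6: 0x54 (blk 21, set 1) → VC-HIT  vc=[29]
7: 0x54 (blk 21, set 1) → L1-HIT  vc=[29]
8: 0x30 (blk 12, set 0) → MISS  vc=[29, 24]
9: 0x54 (blk 21, set 1) → L1-HIT  vc=[29, 24]
10: 0x74 (blk 29, set 1) → VC-HIT  vc=[21, 24]
11: 0x56 (blk 21, set 1) → VC-HIT  vc=[29, 24]
12: 0x56 (blk 21, set 1) → L1-HIT  vc=[29, 24]
13: 0x55 (blk 21, set 1) → L1-HIT  vc=[29, 24]
14: 0x76 (blk 29, set 1) → VC-HIT  vc=[21, 24]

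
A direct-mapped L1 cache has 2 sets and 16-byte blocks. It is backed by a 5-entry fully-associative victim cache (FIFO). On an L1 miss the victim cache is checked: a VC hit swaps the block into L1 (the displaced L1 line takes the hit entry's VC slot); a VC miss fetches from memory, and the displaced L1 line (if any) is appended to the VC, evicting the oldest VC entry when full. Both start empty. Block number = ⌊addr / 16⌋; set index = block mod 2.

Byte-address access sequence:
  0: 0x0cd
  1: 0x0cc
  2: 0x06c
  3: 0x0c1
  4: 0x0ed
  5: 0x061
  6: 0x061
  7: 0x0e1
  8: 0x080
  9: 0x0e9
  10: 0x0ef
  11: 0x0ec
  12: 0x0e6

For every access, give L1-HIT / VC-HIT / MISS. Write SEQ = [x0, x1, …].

#0 0xcd→b12/s0 MISS; vc=[]
#1 0xcc→b12/s0 L1-HIT; vc=[]
#2 0x6c→b6/s0 MISS; vc=[12]
#3 0xc1→b12/s0 VC-HIT; vc=[6]
#4 0xed→b14/s0 MISS; vc=[6,12]
#5 0x61→b6/s0 VC-HIT; vc=[14,12]
#6 0x61→b6/s0 L1-HIT; vc=[14,12]
#7 0xe1→b14/s0 VC-HIT; vc=[6,12]
#8 0x80→b8/s0 MISS; vc=[6,12,14]
#9 0xe9→b14/s0 VC-HIT; vc=[6,12,8]
#10 0xef→b14/s0 L1-HIT; vc=[6,12,8]
#11 0xec→b14/s0 L1-HIT; vc=[6,12,8]
#12 0xe6→b14/s0 L1-HIT; vc=[6,12,8]

SEQ = [MISS, L1-HIT, MISS, VC-HIT, MISS, VC-HIT, L1-HIT, VC-HIT, MISS, VC-HIT, L1-HIT, L1-HIT, L1-HIT]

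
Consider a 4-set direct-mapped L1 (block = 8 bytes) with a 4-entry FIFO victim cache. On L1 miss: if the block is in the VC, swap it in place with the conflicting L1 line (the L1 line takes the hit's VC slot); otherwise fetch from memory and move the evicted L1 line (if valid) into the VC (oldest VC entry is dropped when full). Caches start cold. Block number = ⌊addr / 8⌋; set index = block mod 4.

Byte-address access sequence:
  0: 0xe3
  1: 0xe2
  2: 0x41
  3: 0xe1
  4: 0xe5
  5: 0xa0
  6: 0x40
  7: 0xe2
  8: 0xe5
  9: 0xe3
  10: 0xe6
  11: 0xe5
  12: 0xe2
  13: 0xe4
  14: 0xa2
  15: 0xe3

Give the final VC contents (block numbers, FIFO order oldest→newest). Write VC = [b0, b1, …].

0: 0xe3 (blk 28, set 0) → MISS  vc=[]
1: 0xe2 (blk 28, set 0) → L1-HIT  vc=[]
2: 0x41 (blk 8, set 0) → MISS  vc=[28]
3: 0xe1 (blk 28, set 0) → VC-HIT  vc=[8]
4: 0xe5 (blk 28, set 0) → L1-HIT  vc=[8]
5: 0xa0 (blk 20, set 0) → MISS  vc=[8, 28]
6: 0x40 (blk 8, set 0) → VC-HIT  vc=[20, 28]
7: 0xe2 (blk 28, set 0) → VC-HIT  vc=[20, 8]
8: 0xe5 (blk 28, set 0) → L1-HIT  vc=[20, 8]
9: 0xe3 (blk 28, set 0) → L1-HIT  vc=[20, 8]
10: 0xe6 (blk 28, set 0) → L1-HIT  vc=[20, 8]
11: 0xe5 (blk 28, set 0) → L1-HIT  vc=[20, 8]
12: 0xe2 (blk 28, set 0) → L1-HIT  vc=[20, 8]
13: 0xe4 (blk 28, set 0) → L1-HIT  vc=[20, 8]
14: 0xa2 (blk 20, set 0) → VC-HIT  vc=[28, 8]
15: 0xe3 (blk 28, set 0) → VC-HIT  vc=[20, 8]

VC = [20, 8]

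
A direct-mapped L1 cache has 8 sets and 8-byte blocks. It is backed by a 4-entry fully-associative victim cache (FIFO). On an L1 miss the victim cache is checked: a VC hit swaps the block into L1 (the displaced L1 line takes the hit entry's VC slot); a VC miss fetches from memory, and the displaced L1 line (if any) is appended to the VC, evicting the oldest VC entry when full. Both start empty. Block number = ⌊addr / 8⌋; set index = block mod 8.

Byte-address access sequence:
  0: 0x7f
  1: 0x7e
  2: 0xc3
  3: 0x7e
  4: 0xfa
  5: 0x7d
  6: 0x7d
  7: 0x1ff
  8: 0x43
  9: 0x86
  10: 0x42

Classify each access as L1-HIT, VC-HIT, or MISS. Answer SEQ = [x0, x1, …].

SEQ = [MISS, L1-HIT, MISS, L1-HIT, MISS, VC-HIT, L1-HIT, MISS, MISS, MISS, VC-HIT]

0: 0x7f (blk 15, set 7) → MISS  vc=[]
1: 0x7e (blk 15, set 7) → L1-HIT  vc=[]
2: 0xc3 (blk 24, set 0) → MISS  vc=[]
3: 0x7e (blk 15, set 7) → L1-HIT  vc=[]
4: 0xfa (blk 31, set 7) → MISS  vc=[15]
5: 0x7d (blk 15, set 7) → VC-HIT  vc=[31]
6: 0x7d (blk 15, set 7) → L1-HIT  vc=[31]
7: 0x1ff (blk 63, set 7) → MISS  vc=[31, 15]
8: 0x43 (blk 8, set 0) → MISS  vc=[31, 15, 24]
9: 0x86 (blk 16, set 0) → MISS  vc=[31, 15, 24, 8]
10: 0x42 (blk 8, set 0) → VC-HIT  vc=[31, 15, 24, 16]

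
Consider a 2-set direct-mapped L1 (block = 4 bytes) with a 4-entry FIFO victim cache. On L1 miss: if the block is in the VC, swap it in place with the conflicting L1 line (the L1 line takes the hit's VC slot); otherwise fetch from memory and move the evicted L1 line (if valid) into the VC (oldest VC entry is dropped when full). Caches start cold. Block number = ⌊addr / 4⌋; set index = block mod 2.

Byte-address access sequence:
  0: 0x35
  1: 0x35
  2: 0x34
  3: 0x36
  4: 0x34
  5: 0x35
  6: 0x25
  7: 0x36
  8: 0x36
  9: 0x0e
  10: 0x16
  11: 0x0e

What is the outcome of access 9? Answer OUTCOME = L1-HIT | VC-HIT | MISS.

  [0] addr=0x35 blk=13 s=1: MISS | VC []
  [1] addr=0x35 blk=13 s=1: L1-HIT | VC []
  [2] addr=0x34 blk=13 s=1: L1-HIT | VC []
  [3] addr=0x36 blk=13 s=1: L1-HIT | VC []
  [4] addr=0x34 blk=13 s=1: L1-HIT | VC []
  [5] addr=0x35 blk=13 s=1: L1-HIT | VC []
  [6] addr=0x25 blk=9 s=1: MISS | VC [13]
  [7] addr=0x36 blk=13 s=1: VC-HIT | VC [9]
  [8] addr=0x36 blk=13 s=1: L1-HIT | VC [9]
  [9] addr=0xe blk=3 s=1: MISS | VC [9, 13]
  [10] addr=0x16 blk=5 s=1: MISS | VC [9, 13, 3]
  [11] addr=0xe blk=3 s=1: VC-HIT | VC [9, 13, 5]

OUTCOME = MISS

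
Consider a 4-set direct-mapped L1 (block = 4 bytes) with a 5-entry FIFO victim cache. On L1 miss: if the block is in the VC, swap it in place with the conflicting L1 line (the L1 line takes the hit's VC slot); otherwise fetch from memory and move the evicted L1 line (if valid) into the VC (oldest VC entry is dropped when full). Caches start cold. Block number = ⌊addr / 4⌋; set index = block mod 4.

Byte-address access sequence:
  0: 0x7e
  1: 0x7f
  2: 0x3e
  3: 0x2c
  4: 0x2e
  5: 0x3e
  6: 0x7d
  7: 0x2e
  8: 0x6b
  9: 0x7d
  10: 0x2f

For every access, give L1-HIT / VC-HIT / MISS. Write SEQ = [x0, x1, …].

#0 0x7e→b31/s3 MISS; vc=[]
#1 0x7f→b31/s3 L1-HIT; vc=[]
#2 0x3e→b15/s3 MISS; vc=[31]
#3 0x2c→b11/s3 MISS; vc=[31,15]
#4 0x2e→b11/s3 L1-HIT; vc=[31,15]
#5 0x3e→b15/s3 VC-HIT; vc=[31,11]
#6 0x7d→b31/s3 VC-HIT; vc=[15,11]
#7 0x2e→b11/s3 VC-HIT; vc=[15,31]
#8 0x6b→b26/s2 MISS; vc=[15,31]
#9 0x7d→b31/s3 VC-HIT; vc=[15,11]
#10 0x2f→b11/s3 VC-HIT; vc=[15,31]

SEQ = [MISS, L1-HIT, MISS, MISS, L1-HIT, VC-HIT, VC-HIT, VC-HIT, MISS, VC-HIT, VC-HIT]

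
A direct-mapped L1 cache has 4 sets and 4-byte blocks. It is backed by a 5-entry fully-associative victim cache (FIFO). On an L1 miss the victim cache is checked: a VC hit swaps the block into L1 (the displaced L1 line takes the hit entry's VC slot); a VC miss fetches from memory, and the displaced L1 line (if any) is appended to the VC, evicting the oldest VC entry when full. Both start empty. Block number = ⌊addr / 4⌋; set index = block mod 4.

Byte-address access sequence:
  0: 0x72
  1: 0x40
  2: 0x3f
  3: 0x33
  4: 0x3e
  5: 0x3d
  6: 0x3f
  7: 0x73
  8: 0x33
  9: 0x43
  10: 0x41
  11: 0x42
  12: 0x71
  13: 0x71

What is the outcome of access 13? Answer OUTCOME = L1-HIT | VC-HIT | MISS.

OUTCOME = L1-HIT

#0 0x72→b28/s0 MISS; vc=[]
#1 0x40→b16/s0 MISS; vc=[28]
#2 0x3f→b15/s3 MISS; vc=[28]
#3 0x33→b12/s0 MISS; vc=[28,16]
#4 0x3e→b15/s3 L1-HIT; vc=[28,16]
#5 0x3d→b15/s3 L1-HIT; vc=[28,16]
#6 0x3f→b15/s3 L1-HIT; vc=[28,16]
#7 0x73→b28/s0 VC-HIT; vc=[12,16]
#8 0x33→b12/s0 VC-HIT; vc=[28,16]
#9 0x43→b16/s0 VC-HIT; vc=[28,12]
#10 0x41→b16/s0 L1-HIT; vc=[28,12]
#11 0x42→b16/s0 L1-HIT; vc=[28,12]
#12 0x71→b28/s0 VC-HIT; vc=[16,12]
#13 0x71→b28/s0 L1-HIT; vc=[16,12]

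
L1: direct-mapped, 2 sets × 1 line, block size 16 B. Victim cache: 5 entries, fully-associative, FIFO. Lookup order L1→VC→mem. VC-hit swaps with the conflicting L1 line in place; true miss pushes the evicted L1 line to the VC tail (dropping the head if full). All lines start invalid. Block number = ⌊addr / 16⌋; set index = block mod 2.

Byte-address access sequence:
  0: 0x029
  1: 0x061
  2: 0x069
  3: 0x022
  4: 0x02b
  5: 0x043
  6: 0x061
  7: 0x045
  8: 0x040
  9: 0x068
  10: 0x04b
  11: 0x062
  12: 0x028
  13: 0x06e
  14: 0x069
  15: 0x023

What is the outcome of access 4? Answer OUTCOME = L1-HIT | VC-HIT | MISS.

#0 0x29→b2/s0 MISS; vc=[]
#1 0x61→b6/s0 MISS; vc=[2]
#2 0x69→b6/s0 L1-HIT; vc=[2]
#3 0x22→b2/s0 VC-HIT; vc=[6]
#4 0x2b→b2/s0 L1-HIT; vc=[6]
#5 0x43→b4/s0 MISS; vc=[6,2]
#6 0x61→b6/s0 VC-HIT; vc=[4,2]
#7 0x45→b4/s0 VC-HIT; vc=[6,2]
#8 0x40→b4/s0 L1-HIT; vc=[6,2]
#9 0x68→b6/s0 VC-HIT; vc=[4,2]
#10 0x4b→b4/s0 VC-HIT; vc=[6,2]
#11 0x62→b6/s0 VC-HIT; vc=[4,2]
#12 0x28→b2/s0 VC-HIT; vc=[4,6]
#13 0x6e→b6/s0 VC-HIT; vc=[4,2]
#14 0x69→b6/s0 L1-HIT; vc=[4,2]
#15 0x23→b2/s0 VC-HIT; vc=[4,6]

OUTCOME = L1-HIT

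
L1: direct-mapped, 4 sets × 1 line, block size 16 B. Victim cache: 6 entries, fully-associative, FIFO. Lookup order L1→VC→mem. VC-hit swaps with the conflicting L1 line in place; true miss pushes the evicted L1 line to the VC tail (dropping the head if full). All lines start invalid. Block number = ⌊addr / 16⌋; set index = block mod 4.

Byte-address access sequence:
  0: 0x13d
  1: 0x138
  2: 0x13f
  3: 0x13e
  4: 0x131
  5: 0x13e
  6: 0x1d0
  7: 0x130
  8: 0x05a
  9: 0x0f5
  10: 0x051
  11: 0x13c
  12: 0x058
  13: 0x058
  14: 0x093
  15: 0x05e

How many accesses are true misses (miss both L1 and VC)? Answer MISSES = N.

#0 0x13d→b19/s3 MISS; vc=[]
#1 0x138→b19/s3 L1-HIT; vc=[]
#2 0x13f→b19/s3 L1-HIT; vc=[]
#3 0x13e→b19/s3 L1-HIT; vc=[]
#4 0x131→b19/s3 L1-HIT; vc=[]
#5 0x13e→b19/s3 L1-HIT; vc=[]
#6 0x1d0→b29/s1 MISS; vc=[]
#7 0x130→b19/s3 L1-HIT; vc=[]
#8 0x5a→b5/s1 MISS; vc=[29]
#9 0xf5→b15/s3 MISS; vc=[29,19]
#10 0x51→b5/s1 L1-HIT; vc=[29,19]
#11 0x13c→b19/s3 VC-HIT; vc=[29,15]
#12 0x58→b5/s1 L1-HIT; vc=[29,15]
#13 0x58→b5/s1 L1-HIT; vc=[29,15]
#14 0x93→b9/s1 MISS; vc=[29,15,5]
#15 0x5e→b5/s1 VC-HIT; vc=[29,15,9]

MISSES = 5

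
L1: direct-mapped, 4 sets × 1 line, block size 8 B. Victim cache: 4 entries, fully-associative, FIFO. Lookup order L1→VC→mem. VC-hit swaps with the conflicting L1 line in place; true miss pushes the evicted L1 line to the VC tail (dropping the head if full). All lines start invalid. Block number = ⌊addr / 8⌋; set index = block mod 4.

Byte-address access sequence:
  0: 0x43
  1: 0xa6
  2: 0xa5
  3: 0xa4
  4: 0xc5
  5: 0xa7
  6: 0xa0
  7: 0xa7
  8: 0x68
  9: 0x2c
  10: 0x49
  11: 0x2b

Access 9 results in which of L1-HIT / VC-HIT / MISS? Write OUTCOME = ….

0: 0x43 (blk 8, set 0) → MISS  vc=[]
1: 0xa6 (blk 20, set 0) → MISS  vc=[8]
2: 0xa5 (blk 20, set 0) → L1-HIT  vc=[8]
3: 0xa4 (blk 20, set 0) → L1-HIT  vc=[8]
4: 0xc5 (blk 24, set 0) → MISS  vc=[8, 20]
5: 0xa7 (blk 20, set 0) → VC-HIT  vc=[8, 24]
6: 0xa0 (blk 20, set 0) → L1-HIT  vc=[8, 24]
7: 0xa7 (blk 20, set 0) → L1-HIT  vc=[8, 24]
8: 0x68 (blk 13, set 1) → MISS  vc=[8, 24]
9: 0x2c (blk 5, set 1) → MISS  vc=[8, 24, 13]
10: 0x49 (blk 9, set 1) → MISS  vc=[8, 24, 13, 5]
11: 0x2b (blk 5, set 1) → VC-HIT  vc=[8, 24, 13, 9]

OUTCOME = MISS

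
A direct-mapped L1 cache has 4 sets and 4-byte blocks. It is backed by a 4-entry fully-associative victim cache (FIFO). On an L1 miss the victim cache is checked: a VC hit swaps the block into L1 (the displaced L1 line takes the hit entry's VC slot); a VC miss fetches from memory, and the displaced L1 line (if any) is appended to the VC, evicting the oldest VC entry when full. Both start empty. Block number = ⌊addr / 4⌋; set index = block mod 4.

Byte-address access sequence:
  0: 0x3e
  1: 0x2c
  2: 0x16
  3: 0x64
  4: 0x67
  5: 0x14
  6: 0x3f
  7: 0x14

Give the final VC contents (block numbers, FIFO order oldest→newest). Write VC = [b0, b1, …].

VC = [11, 25]

#0 0x3e→b15/s3 MISS; vc=[]
#1 0x2c→b11/s3 MISS; vc=[15]
#2 0x16→b5/s1 MISS; vc=[15]
#3 0x64→b25/s1 MISS; vc=[15,5]
#4 0x67→b25/s1 L1-HIT; vc=[15,5]
#5 0x14→b5/s1 VC-HIT; vc=[15,25]
#6 0x3f→b15/s3 VC-HIT; vc=[11,25]
#7 0x14→b5/s1 L1-HIT; vc=[11,25]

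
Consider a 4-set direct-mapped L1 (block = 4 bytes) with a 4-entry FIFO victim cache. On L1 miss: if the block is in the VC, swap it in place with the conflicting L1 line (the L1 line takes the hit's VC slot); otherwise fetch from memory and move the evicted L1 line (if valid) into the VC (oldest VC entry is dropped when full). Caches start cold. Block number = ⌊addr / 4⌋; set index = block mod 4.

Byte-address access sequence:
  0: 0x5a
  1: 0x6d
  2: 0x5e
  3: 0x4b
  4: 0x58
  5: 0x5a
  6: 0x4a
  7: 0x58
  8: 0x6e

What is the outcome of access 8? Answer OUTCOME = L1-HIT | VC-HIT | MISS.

OUTCOME = VC-HIT

0: 0x5a (blk 22, set 2) → MISS  vc=[]
1: 0x6d (blk 27, set 3) → MISS  vc=[]
2: 0x5e (blk 23, set 3) → MISS  vc=[27]
3: 0x4b (blk 18, set 2) → MISS  vc=[27, 22]
4: 0x58 (blk 22, set 2) → VC-HIT  vc=[27, 18]
5: 0x5a (blk 22, set 2) → L1-HIT  vc=[27, 18]
6: 0x4a (blk 18, set 2) → VC-HIT  vc=[27, 22]
7: 0x58 (blk 22, set 2) → VC-HIT  vc=[27, 18]
8: 0x6e (blk 27, set 3) → VC-HIT  vc=[23, 18]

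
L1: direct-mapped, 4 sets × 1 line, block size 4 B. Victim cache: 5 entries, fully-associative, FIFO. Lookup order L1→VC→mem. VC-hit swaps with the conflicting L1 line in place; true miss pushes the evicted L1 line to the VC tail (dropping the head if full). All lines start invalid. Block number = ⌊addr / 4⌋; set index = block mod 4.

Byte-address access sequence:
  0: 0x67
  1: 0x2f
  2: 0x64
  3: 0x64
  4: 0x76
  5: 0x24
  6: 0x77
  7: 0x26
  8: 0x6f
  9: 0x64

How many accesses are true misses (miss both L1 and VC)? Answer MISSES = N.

  [0] addr=0x67 blk=25 s=1: MISS | VC []
  [1] addr=0x2f blk=11 s=3: MISS | VC []
  [2] addr=0x64 blk=25 s=1: L1-HIT | VC []
  [3] addr=0x64 blk=25 s=1: L1-HIT | VC []
  [4] addr=0x76 blk=29 s=1: MISS | VC [25]
  [5] addr=0x24 blk=9 s=1: MISS | VC [25, 29]
  [6] addr=0x77 blk=29 s=1: VC-HIT | VC [25, 9]
  [7] addr=0x26 blk=9 s=1: VC-HIT | VC [25, 29]
  [8] addr=0x6f blk=27 s=3: MISS | VC [25, 29, 11]
  [9] addr=0x64 blk=25 s=1: VC-HIT | VC [9, 29, 11]

MISSES = 5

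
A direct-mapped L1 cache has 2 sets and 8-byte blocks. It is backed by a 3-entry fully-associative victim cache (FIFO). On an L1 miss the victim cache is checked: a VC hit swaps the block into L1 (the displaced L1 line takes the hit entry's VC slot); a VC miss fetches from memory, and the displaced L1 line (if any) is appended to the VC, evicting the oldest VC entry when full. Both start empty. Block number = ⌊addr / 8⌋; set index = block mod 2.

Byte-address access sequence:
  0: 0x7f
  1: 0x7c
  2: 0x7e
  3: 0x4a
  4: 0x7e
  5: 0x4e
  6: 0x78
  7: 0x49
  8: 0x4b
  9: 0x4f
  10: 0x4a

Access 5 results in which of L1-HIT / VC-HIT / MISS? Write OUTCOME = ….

OUTCOME = VC-HIT

#0 0x7f→b15/s1 MISS; vc=[]
#1 0x7c→b15/s1 L1-HIT; vc=[]
#2 0x7e→b15/s1 L1-HIT; vc=[]
#3 0x4a→b9/s1 MISS; vc=[15]
#4 0x7e→b15/s1 VC-HIT; vc=[9]
#5 0x4e→b9/s1 VC-HIT; vc=[15]
#6 0x78→b15/s1 VC-HIT; vc=[9]
#7 0x49→b9/s1 VC-HIT; vc=[15]
#8 0x4b→b9/s1 L1-HIT; vc=[15]
#9 0x4f→b9/s1 L1-HIT; vc=[15]
#10 0x4a→b9/s1 L1-HIT; vc=[15]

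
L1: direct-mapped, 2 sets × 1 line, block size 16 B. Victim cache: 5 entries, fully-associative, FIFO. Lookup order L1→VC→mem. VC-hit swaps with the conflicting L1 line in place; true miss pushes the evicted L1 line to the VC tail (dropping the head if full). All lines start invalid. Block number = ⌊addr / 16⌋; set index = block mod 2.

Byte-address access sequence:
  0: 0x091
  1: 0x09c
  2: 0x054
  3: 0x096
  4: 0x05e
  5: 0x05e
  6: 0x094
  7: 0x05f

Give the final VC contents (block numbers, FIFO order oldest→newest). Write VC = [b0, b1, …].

VC = [9]

  [0] addr=0x91 blk=9 s=1: MISS | VC []
  [1] addr=0x9c blk=9 s=1: L1-HIT | VC []
  [2] addr=0x54 blk=5 s=1: MISS | VC [9]
  [3] addr=0x96 blk=9 s=1: VC-HIT | VC [5]
  [4] addr=0x5e blk=5 s=1: VC-HIT | VC [9]
  [5] addr=0x5e blk=5 s=1: L1-HIT | VC [9]
  [6] addr=0x94 blk=9 s=1: VC-HIT | VC [5]
  [7] addr=0x5f blk=5 s=1: VC-HIT | VC [9]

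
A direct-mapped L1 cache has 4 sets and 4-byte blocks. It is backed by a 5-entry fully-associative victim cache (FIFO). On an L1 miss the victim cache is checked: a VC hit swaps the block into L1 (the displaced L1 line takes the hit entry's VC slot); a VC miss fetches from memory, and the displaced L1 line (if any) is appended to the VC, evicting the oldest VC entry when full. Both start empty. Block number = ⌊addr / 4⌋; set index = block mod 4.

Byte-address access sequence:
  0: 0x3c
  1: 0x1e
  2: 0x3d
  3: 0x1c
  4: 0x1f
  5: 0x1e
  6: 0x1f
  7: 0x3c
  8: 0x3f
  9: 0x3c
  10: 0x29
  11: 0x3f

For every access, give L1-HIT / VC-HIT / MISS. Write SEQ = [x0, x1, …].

SEQ = [MISS, MISS, VC-HIT, VC-HIT, L1-HIT, L1-HIT, L1-HIT, VC-HIT, L1-HIT, L1-HIT, MISS, L1-HIT]

  [0] addr=0x3c blk=15 s=3: MISS | VC []
  [1] addr=0x1e blk=7 s=3: MISS | VC [15]
  [2] addr=0x3d blk=15 s=3: VC-HIT | VC [7]
  [3] addr=0x1c blk=7 s=3: VC-HIT | VC [15]
  [4] addr=0x1f blk=7 s=3: L1-HIT | VC [15]
  [5] addr=0x1e blk=7 s=3: L1-HIT | VC [15]
  [6] addr=0x1f blk=7 s=3: L1-HIT | VC [15]
  [7] addr=0x3c blk=15 s=3: VC-HIT | VC [7]
  [8] addr=0x3f blk=15 s=3: L1-HIT | VC [7]
  [9] addr=0x3c blk=15 s=3: L1-HIT | VC [7]
  [10] addr=0x29 blk=10 s=2: MISS | VC [7]
  [11] addr=0x3f blk=15 s=3: L1-HIT | VC [7]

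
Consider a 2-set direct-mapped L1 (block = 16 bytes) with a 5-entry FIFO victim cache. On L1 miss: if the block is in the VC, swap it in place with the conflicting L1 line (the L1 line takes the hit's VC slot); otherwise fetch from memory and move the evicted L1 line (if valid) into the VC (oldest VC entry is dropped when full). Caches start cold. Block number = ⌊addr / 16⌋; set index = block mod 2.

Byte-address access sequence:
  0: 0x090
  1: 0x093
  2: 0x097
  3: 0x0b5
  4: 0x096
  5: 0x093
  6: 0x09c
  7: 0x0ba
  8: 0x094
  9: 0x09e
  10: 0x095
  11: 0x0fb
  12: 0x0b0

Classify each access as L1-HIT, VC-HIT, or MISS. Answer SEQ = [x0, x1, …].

#0 0x90→b9/s1 MISS; vc=[]
#1 0x93→b9/s1 L1-HIT; vc=[]
#2 0x97→b9/s1 L1-HIT; vc=[]
#3 0xb5→b11/s1 MISS; vc=[9]
#4 0x96→b9/s1 VC-HIT; vc=[11]
#5 0x93→b9/s1 L1-HIT; vc=[11]
#6 0x9c→b9/s1 L1-HIT; vc=[11]
#7 0xba→b11/s1 VC-HIT; vc=[9]
#8 0x94→b9/s1 VC-HIT; vc=[11]
#9 0x9e→b9/s1 L1-HIT; vc=[11]
#10 0x95→b9/s1 L1-HIT; vc=[11]
#11 0xfb→b15/s1 MISS; vc=[11,9]
#12 0xb0→b11/s1 VC-HIT; vc=[15,9]

SEQ = [MISS, L1-HIT, L1-HIT, MISS, VC-HIT, L1-HIT, L1-HIT, VC-HIT, VC-HIT, L1-HIT, L1-HIT, MISS, VC-HIT]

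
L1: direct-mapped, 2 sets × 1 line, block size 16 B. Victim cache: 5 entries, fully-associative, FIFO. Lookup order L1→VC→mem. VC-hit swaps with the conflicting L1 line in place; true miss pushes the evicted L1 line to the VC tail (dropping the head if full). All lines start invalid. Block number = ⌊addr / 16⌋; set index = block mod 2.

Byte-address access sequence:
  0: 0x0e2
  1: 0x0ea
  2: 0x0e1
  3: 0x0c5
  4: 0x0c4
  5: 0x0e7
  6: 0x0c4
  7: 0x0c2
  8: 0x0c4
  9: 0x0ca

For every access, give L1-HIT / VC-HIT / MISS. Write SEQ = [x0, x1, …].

  [0] addr=0xe2 blk=14 s=0: MISS | VC []
  [1] addr=0xea blk=14 s=0: L1-HIT | VC []
  [2] addr=0xe1 blk=14 s=0: L1-HIT | VC []
  [3] addr=0xc5 blk=12 s=0: MISS | VC [14]
  [4] addr=0xc4 blk=12 s=0: L1-HIT | VC [14]
  [5] addr=0xe7 blk=14 s=0: VC-HIT | VC [12]
  [6] addr=0xc4 blk=12 s=0: VC-HIT | VC [14]
  [7] addr=0xc2 blk=12 s=0: L1-HIT | VC [14]
  [8] addr=0xc4 blk=12 s=0: L1-HIT | VC [14]
  [9] addr=0xca blk=12 s=0: L1-HIT | VC [14]

SEQ = [MISS, L1-HIT, L1-HIT, MISS, L1-HIT, VC-HIT, VC-HIT, L1-HIT, L1-HIT, L1-HIT]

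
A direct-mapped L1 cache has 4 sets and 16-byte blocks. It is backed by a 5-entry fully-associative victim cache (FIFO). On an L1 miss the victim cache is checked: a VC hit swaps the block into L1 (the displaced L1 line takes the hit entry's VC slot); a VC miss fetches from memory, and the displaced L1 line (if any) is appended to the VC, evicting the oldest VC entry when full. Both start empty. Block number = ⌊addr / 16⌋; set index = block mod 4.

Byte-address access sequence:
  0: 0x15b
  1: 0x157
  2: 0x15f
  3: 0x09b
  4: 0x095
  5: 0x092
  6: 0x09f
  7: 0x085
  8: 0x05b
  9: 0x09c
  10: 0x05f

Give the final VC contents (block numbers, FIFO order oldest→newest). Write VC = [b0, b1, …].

VC = [21, 9]

0: 0x15b (blk 21, set 1) → MISS  vc=[]
1: 0x157 (blk 21, set 1) → L1-HIT  vc=[]
2: 0x15f (blk 21, set 1) → L1-HIT  vc=[]
3: 0x9b (blk 9, set 1) → MISS  vc=[21]
4: 0x95 (blk 9, set 1) → L1-HIT  vc=[21]
5: 0x92 (blk 9, set 1) → L1-HIT  vc=[21]
6: 0x9f (blk 9, set 1) → L1-HIT  vc=[21]
7: 0x85 (blk 8, set 0) → MISS  vc=[21]
8: 0x5b (blk 5, set 1) → MISS  vc=[21, 9]
9: 0x9c (blk 9, set 1) → VC-HIT  vc=[21, 5]
10: 0x5f (blk 5, set 1) → VC-HIT  vc=[21, 9]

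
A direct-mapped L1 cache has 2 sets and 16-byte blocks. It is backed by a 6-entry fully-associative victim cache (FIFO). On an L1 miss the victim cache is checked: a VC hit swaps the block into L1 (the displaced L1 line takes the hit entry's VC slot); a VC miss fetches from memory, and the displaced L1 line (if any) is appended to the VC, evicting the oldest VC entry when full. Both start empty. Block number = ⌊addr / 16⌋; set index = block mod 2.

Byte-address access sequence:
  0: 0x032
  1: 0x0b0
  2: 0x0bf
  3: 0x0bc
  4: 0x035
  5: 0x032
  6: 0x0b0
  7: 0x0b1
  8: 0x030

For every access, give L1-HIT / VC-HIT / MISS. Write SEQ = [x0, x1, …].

#0 0x32→b3/s1 MISS; vc=[]
#1 0xb0→b11/s1 MISS; vc=[3]
#2 0xbf→b11/s1 L1-HIT; vc=[3]
#3 0xbc→b11/s1 L1-HIT; vc=[3]
#4 0x35→b3/s1 VC-HIT; vc=[11]
#5 0x32→b3/s1 L1-HIT; vc=[11]
#6 0xb0→b11/s1 VC-HIT; vc=[3]
#7 0xb1→b11/s1 L1-HIT; vc=[3]
#8 0x30→b3/s1 VC-HIT; vc=[11]

SEQ = [MISS, MISS, L1-HIT, L1-HIT, VC-HIT, L1-HIT, VC-HIT, L1-HIT, VC-HIT]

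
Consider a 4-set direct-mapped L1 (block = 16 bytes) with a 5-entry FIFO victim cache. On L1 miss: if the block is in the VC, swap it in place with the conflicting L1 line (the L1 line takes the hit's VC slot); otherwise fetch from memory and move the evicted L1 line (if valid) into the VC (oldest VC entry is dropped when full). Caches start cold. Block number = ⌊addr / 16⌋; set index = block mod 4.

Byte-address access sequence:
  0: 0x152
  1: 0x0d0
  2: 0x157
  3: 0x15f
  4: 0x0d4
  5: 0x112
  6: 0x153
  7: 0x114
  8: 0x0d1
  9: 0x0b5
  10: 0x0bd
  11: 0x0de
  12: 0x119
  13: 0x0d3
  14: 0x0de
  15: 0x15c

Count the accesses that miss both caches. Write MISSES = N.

  [0] addr=0x152 blk=21 s=1: MISS | VC []
  [1] addr=0xd0 blk=13 s=1: MISS | VC [21]
  [2] addr=0x157 blk=21 s=1: VC-HIT | VC [13]
  [3] addr=0x15f blk=21 s=1: L1-HIT | VC [13]
  [4] addr=0xd4 blk=13 s=1: VC-HIT | VC [21]
  [5] addr=0x112 blk=17 s=1: MISS | VC [21, 13]
  [6] addr=0x153 blk=21 s=1: VC-HIT | VC [17, 13]
  [7] addr=0x114 blk=17 s=1: VC-HIT | VC [21, 13]
  [8] addr=0xd1 blk=13 s=1: VC-HIT | VC [21, 17]
  [9] addr=0xb5 blk=11 s=3: MISS | VC [21, 17]
  [10] addr=0xbd blk=11 s=3: L1-HIT | VC [21, 17]
  [11] addr=0xde blk=13 s=1: L1-HIT | VC [21, 17]
  [12] addr=0x119 blk=17 s=1: VC-HIT | VC [21, 13]
  [13] addr=0xd3 blk=13 s=1: VC-HIT | VC [21, 17]
  [14] addr=0xde blk=13 s=1: L1-HIT | VC [21, 17]
  [15] addr=0x15c blk=21 s=1: VC-HIT | VC [13, 17]

MISSES = 4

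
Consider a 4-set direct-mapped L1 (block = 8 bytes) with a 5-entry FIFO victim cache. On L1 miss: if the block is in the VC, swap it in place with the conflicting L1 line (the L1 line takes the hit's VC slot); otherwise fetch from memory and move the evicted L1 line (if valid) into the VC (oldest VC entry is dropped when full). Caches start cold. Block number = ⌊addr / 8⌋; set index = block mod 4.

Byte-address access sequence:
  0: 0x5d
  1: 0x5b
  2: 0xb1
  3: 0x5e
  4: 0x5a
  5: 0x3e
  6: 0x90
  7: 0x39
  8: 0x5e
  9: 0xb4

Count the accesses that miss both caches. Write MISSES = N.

MISSES = 4

#0 0x5d→b11/s3 MISS; vc=[]
#1 0x5b→b11/s3 L1-HIT; vc=[]
#2 0xb1→b22/s2 MISS; vc=[]
#3 0x5e→b11/s3 L1-HIT; vc=[]
#4 0x5a→b11/s3 L1-HIT; vc=[]
#5 0x3e→b7/s3 MISS; vc=[11]
#6 0x90→b18/s2 MISS; vc=[11,22]
#7 0x39→b7/s3 L1-HIT; vc=[11,22]
#8 0x5e→b11/s3 VC-HIT; vc=[7,22]
#9 0xb4→b22/s2 VC-HIT; vc=[7,18]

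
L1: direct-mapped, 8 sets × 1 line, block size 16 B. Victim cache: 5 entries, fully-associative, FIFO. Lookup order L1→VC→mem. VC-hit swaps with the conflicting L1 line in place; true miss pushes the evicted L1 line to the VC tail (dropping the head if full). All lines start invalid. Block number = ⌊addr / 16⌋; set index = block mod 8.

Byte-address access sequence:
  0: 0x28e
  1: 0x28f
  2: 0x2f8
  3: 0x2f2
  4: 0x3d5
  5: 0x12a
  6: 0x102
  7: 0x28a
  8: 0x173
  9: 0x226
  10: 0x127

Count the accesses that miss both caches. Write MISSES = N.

#0 0x28e→b40/s0 MISS; vc=[]
#1 0x28f→b40/s0 L1-HIT; vc=[]
#2 0x2f8→b47/s7 MISS; vc=[]
#3 0x2f2→b47/s7 L1-HIT; vc=[]
#4 0x3d5→b61/s5 MISS; vc=[]
#5 0x12a→b18/s2 MISS; vc=[]
#6 0x102→b16/s0 MISS; vc=[40]
#7 0x28a→b40/s0 VC-HIT; vc=[16]
#8 0x173→b23/s7 MISS; vc=[16,47]
#9 0x226→b34/s2 MISS; vc=[16,47,18]
#10 0x127→b18/s2 VC-HIT; vc=[16,47,34]

MISSES = 7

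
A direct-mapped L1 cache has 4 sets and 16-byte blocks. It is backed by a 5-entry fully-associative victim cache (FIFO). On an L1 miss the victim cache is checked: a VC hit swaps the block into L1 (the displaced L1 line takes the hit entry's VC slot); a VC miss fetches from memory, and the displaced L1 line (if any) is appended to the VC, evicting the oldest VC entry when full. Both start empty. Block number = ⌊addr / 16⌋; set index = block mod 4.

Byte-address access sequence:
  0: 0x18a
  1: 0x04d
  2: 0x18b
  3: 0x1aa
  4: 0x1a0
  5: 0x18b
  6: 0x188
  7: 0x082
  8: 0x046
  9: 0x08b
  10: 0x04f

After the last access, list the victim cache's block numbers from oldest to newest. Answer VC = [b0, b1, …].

#0 0x18a→b24/s0 MISS; vc=[]
#1 0x4d→b4/s0 MISS; vc=[24]
#2 0x18b→b24/s0 VC-HIT; vc=[4]
#3 0x1aa→b26/s2 MISS; vc=[4]
#4 0x1a0→b26/s2 L1-HIT; vc=[4]
#5 0x18b→b24/s0 L1-HIT; vc=[4]
#6 0x188→b24/s0 L1-HIT; vc=[4]
#7 0x82→b8/s0 MISS; vc=[4,24]
#8 0x46→b4/s0 VC-HIT; vc=[8,24]
#9 0x8b→b8/s0 VC-HIT; vc=[4,24]
#10 0x4f→b4/s0 VC-HIT; vc=[8,24]

VC = [8, 24]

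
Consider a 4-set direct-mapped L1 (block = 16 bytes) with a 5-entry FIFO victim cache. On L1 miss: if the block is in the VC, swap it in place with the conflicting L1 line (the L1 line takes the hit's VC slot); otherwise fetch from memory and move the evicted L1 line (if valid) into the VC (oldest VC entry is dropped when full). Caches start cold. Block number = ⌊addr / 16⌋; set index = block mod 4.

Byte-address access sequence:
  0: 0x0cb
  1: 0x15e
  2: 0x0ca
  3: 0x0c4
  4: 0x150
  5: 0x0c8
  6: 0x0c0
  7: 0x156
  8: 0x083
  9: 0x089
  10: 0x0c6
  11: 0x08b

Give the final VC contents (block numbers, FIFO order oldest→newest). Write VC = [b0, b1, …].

VC = [12]

#0 0xcb→b12/s0 MISS; vc=[]
#1 0x15e→b21/s1 MISS; vc=[]
#2 0xca→b12/s0 L1-HIT; vc=[]
#3 0xc4→b12/s0 L1-HIT; vc=[]
#4 0x150→b21/s1 L1-HIT; vc=[]
#5 0xc8→b12/s0 L1-HIT; vc=[]
#6 0xc0→b12/s0 L1-HIT; vc=[]
#7 0x156→b21/s1 L1-HIT; vc=[]
#8 0x83→b8/s0 MISS; vc=[12]
#9 0x89→b8/s0 L1-HIT; vc=[12]
#10 0xc6→b12/s0 VC-HIT; vc=[8]
#11 0x8b→b8/s0 VC-HIT; vc=[12]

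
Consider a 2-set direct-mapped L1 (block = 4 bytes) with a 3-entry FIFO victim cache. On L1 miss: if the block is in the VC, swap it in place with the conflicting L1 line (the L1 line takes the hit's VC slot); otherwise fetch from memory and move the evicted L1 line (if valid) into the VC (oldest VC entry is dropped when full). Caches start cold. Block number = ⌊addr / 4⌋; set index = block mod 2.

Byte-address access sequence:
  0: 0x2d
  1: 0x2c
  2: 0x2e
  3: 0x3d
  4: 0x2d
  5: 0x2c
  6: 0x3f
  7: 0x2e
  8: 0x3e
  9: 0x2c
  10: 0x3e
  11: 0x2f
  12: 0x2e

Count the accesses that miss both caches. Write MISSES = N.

#0 0x2d→b11/s1 MISS; vc=[]
#1 0x2c→b11/s1 L1-HIT; vc=[]
#2 0x2e→b11/s1 L1-HIT; vc=[]
#3 0x3d→b15/s1 MISS; vc=[11]
#4 0x2d→b11/s1 VC-HIT; vc=[15]
#5 0x2c→b11/s1 L1-HIT; vc=[15]
#6 0x3f→b15/s1 VC-HIT; vc=[11]
#7 0x2e→b11/s1 VC-HIT; vc=[15]
#8 0x3e→b15/s1 VC-HIT; vc=[11]
#9 0x2c→b11/s1 VC-HIT; vc=[15]
#10 0x3e→b15/s1 VC-HIT; vc=[11]
#11 0x2f→b11/s1 VC-HIT; vc=[15]
#12 0x2e→b11/s1 L1-HIT; vc=[15]

MISSES = 2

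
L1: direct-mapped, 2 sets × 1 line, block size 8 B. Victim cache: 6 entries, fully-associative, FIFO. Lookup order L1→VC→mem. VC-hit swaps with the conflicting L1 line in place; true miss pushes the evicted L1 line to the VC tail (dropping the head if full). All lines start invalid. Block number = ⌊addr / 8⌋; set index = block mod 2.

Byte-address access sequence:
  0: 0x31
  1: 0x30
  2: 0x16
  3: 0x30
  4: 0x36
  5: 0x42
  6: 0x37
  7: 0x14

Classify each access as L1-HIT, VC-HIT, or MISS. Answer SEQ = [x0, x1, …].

  [0] addr=0x31 blk=6 s=0: MISS | VC []
  [1] addr=0x30 blk=6 s=0: L1-HIT | VC []
  [2] addr=0x16 blk=2 s=0: MISS | VC [6]
  [3] addr=0x30 blk=6 s=0: VC-HIT | VC [2]
  [4] addr=0x36 blk=6 s=0: L1-HIT | VC [2]
  [5] addr=0x42 blk=8 s=0: MISS | VC [2, 6]
  [6] addr=0x37 blk=6 s=0: VC-HIT | VC [2, 8]
  [7] addr=0x14 blk=2 s=0: VC-HIT | VC [6, 8]

SEQ = [MISS, L1-HIT, MISS, VC-HIT, L1-HIT, MISS, VC-HIT, VC-HIT]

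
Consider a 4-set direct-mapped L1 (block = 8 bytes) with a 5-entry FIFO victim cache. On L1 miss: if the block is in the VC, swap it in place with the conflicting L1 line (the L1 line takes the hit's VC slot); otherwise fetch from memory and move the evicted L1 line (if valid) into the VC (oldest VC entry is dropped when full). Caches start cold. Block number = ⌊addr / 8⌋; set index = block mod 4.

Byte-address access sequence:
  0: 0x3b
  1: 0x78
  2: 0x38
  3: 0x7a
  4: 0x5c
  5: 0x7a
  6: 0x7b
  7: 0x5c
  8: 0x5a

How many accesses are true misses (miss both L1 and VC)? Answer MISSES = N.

#0 0x3b→b7/s3 MISS; vc=[]
#1 0x78→b15/s3 MISS; vc=[7]
#2 0x38→b7/s3 VC-HIT; vc=[15]
#3 0x7a→b15/s3 VC-HIT; vc=[7]
#4 0x5c→b11/s3 MISS; vc=[7,15]
#5 0x7a→b15/s3 VC-HIT; vc=[7,11]
#6 0x7b→b15/s3 L1-HIT; vc=[7,11]
#7 0x5c→b11/s3 VC-HIT; vc=[7,15]
#8 0x5a→b11/s3 L1-HIT; vc=[7,15]

MISSES = 3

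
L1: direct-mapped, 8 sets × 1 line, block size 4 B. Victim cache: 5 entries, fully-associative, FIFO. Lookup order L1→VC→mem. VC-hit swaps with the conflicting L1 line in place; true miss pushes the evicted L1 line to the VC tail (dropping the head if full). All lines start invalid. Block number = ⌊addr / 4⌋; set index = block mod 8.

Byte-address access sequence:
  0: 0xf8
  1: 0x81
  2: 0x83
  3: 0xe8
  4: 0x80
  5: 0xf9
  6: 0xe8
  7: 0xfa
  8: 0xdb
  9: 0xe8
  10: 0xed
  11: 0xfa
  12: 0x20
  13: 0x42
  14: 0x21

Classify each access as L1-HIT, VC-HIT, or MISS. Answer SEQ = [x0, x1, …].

SEQ = [MISS, MISS, L1-HIT, MISS, L1-HIT, L1-HIT, L1-HIT, L1-HIT, MISS, L1-HIT, MISS, VC-HIT, MISS, MISS, VC-HIT]

  [0] addr=0xf8 blk=62 s=6: MISS | VC []
  [1] addr=0x81 blk=32 s=0: MISS | VC []
  [2] addr=0x83 blk=32 s=0: L1-HIT | VC []
  [3] addr=0xe8 blk=58 s=2: MISS | VC []
  [4] addr=0x80 blk=32 s=0: L1-HIT | VC []
  [5] addr=0xf9 blk=62 s=6: L1-HIT | VC []
  [6] addr=0xe8 blk=58 s=2: L1-HIT | VC []
  [7] addr=0xfa blk=62 s=6: L1-HIT | VC []
  [8] addr=0xdb blk=54 s=6: MISS | VC [62]
  [9] addr=0xe8 blk=58 s=2: L1-HIT | VC [62]
  [10] addr=0xed blk=59 s=3: MISS | VC [62]
  [11] addr=0xfa blk=62 s=6: VC-HIT | VC [54]
  [12] addr=0x20 blk=8 s=0: MISS | VC [54, 32]
  [13] addr=0x42 blk=16 s=0: MISS | VC [54, 32, 8]
  [14] addr=0x21 blk=8 s=0: VC-HIT | VC [54, 32, 16]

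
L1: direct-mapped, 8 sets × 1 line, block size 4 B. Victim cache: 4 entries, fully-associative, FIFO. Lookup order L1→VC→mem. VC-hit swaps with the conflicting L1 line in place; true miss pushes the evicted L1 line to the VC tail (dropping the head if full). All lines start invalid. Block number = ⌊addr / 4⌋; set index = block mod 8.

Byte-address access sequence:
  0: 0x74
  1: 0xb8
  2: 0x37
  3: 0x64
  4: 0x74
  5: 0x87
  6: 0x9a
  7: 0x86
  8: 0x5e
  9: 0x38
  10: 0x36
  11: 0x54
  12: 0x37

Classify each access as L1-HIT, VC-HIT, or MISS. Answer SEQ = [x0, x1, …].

0: 0x74 (blk 29, set 5) → MISS  vc=[]
1: 0xb8 (blk 46, set 6) → MISS  vc=[]
2: 0x37 (blk 13, set 5) → MISS  vc=[29]
3: 0x64 (blk 25, set 1) → MISS  vc=[29]
4: 0x74 (blk 29, set 5) → VC-HIT  vc=[13]
5: 0x87 (blk 33, set 1) → MISS  vc=[13, 25]
6: 0x9a (blk 38, set 6) → MISS  vc=[13, 25, 46]
7: 0x86 (blk 33, set 1) → L1-HIT  vc=[13, 25, 46]
8: 0x5e (blk 23, set 7) → MISS  vc=[13, 25, 46]
9: 0x38 (blk 14, set 6) → MISS  vc=[13, 25, 46, 38]
10: 0x36 (blk 13, set 5) → VC-HIT  vc=[29, 25, 46, 38]
11: 0x54 (blk 21, set 5) → MISS  vc=[25, 46, 38, 13]
12: 0x37 (blk 13, set 5) → VC-HIT  vc=[25, 46, 38, 21]

SEQ = [MISS, MISS, MISS, MISS, VC-HIT, MISS, MISS, L1-HIT, MISS, MISS, VC-HIT, MISS, VC-HIT]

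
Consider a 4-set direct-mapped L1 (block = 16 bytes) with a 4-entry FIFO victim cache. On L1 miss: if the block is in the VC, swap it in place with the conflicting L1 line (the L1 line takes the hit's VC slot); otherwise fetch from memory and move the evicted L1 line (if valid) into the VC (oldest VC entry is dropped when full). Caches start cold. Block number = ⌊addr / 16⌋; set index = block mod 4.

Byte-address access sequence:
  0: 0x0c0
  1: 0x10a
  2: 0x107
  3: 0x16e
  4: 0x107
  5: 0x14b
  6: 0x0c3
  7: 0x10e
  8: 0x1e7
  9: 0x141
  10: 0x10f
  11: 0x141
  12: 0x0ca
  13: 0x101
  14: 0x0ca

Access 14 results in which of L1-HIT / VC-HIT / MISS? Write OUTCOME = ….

0: 0xc0 (blk 12, set 0) → MISS  vc=[]
1: 0x10a (blk 16, set 0) → MISS  vc=[12]
2: 0x107 (blk 16, set 0) → L1-HIT  vc=[12]
3: 0x16e (blk 22, set 2) → MISS  vc=[12]
4: 0x107 (blk 16, set 0) → L1-HIT  vc=[12]
5: 0x14b (blk 20, set 0) → MISS  vc=[12, 16]
6: 0xc3 (blk 12, set 0) → VC-HIT  vc=[20, 16]
7: 0x10e (blk 16, set 0) → VC-HIT  vc=[20, 12]
8: 0x1e7 (blk 30, set 2) → MISS  vc=[20, 12, 22]
9: 0x141 (blk 20, set 0) → VC-HIT  vc=[16, 12, 22]
10: 0x10f (blk 16, set 0) → VC-HIT  vc=[20, 12, 22]
11: 0x141 (blk 20, set 0) → VC-HIT  vc=[16, 12, 22]
12: 0xca (blk 12, set 0) → VC-HIT  vc=[16, 20, 22]
13: 0x101 (blk 16, set 0) → VC-HIT  vc=[12, 20, 22]
14: 0xca (blk 12, set 0) → VC-HIT  vc=[16, 20, 22]

OUTCOME = VC-HIT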